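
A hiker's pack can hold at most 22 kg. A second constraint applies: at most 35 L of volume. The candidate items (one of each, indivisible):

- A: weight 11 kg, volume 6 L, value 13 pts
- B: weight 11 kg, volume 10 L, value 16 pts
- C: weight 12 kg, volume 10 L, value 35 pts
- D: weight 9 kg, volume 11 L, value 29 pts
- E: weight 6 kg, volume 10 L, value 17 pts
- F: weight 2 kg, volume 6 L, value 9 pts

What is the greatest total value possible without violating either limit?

64 pts

Feasible sets respecting both limits:
- C+D: weight 21, volume 21, value 64
- C+E+F: weight 20, volume 26, value 61
- D+E+F: weight 17, volume 27, value 55
Best: 64 pts.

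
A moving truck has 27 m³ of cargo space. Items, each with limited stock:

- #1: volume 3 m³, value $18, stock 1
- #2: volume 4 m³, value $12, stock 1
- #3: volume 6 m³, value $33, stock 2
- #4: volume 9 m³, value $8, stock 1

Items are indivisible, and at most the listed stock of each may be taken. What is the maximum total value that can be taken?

$96

Top feasible selections:
- 1×#1 + 1×#2 + 2×#3: volume 19, value 96
- 1×#1 + 2×#3 + 1×#4: volume 24, value 92
- 1×#2 + 2×#3 + 1×#4: volume 25, value 86
- 1×#1 + 2×#3: volume 15, value 84
Best: $96.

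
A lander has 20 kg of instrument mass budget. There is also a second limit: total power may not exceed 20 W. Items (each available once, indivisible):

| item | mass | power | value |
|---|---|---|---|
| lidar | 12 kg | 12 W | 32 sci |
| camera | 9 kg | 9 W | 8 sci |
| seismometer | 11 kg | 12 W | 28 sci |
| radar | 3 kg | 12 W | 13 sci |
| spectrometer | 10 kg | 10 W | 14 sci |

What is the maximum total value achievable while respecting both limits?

Feasible sets respecting both limits:
- lidar: mass 12, power 12, value 32
- seismometer: mass 11, power 12, value 28
- camera+spectrometer: mass 19, power 19, value 22
Best: 32 sci.

32 sci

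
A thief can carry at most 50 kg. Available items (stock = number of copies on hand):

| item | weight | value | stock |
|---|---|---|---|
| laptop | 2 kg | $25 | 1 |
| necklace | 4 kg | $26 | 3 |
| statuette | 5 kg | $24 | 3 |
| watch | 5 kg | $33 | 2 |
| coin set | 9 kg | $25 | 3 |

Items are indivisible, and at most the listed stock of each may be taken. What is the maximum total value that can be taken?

$266

Top feasible selections:
- 1×laptop + 3×necklace + 3×statuette + 2×watch + 1×coin set: weight 48, value 266
- 1×laptop + 3×necklace + 1×statuette + 2×watch + 2×coin set: weight 47, value 243
- 1×laptop + 3×necklace + 2×statuette + 2×watch + 1×coin set: weight 43, value 242
- 3×necklace + 2×statuette + 2×watch + 2×coin set: weight 50, value 242
Best: $266.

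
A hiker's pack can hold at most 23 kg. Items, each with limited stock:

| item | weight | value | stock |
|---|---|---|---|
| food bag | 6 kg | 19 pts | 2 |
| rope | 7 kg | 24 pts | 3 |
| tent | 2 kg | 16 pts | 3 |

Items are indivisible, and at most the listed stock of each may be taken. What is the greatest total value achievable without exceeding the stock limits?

96 pts

Top feasible selections:
- 2×rope + 3×tent: weight 20, value 96
- 2×food bag + 1×rope + 2×tent: weight 23, value 94
- 1×food bag + 1×rope + 3×tent: weight 19, value 91
Best: 96 pts.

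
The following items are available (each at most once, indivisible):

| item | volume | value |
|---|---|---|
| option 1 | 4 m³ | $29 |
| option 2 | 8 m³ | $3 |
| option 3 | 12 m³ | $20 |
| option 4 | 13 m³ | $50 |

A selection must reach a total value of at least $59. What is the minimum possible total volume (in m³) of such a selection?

Subsets with value ≥ 59, sorted by total volume:
- option 1+option 4: volume 17, value 79
- option 1+option 2+option 4: volume 25, value 82
Minimum volume: 17 m³.

17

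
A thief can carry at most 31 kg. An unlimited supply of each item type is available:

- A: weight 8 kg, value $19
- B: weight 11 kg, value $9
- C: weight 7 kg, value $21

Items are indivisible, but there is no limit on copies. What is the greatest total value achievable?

$84

Best value-per-unit is C at 21/7, and filling with it alone uses weight 4×7=28. No mix of the others beats 4×21 = 84.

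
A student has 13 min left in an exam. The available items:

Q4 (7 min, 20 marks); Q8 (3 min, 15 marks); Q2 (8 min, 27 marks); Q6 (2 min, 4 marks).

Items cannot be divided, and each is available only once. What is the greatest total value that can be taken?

46 marks

Check high-value combinations within 13 min:
- Q8+Q2+Q6: time 3+8+2=13, value 15+27+4=46
- Q8+Q2: time 3+8=11, value 15+27=42
- Q4+Q8+Q6: time 7+3+2=12, value 20+15+4=39
Best: 46 marks.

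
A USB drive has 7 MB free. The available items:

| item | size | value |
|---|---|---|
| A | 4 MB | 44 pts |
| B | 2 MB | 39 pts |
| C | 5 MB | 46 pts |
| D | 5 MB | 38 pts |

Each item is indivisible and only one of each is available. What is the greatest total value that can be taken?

Check high-value combinations within 7 MB:
- B+C: size 2+5=7, value 39+46=85
- A+B: size 4+2=6, value 44+39=83
- B+D: size 2+5=7, value 39+38=77
- C: size 5, value 46
Best: 85 pts.

85 pts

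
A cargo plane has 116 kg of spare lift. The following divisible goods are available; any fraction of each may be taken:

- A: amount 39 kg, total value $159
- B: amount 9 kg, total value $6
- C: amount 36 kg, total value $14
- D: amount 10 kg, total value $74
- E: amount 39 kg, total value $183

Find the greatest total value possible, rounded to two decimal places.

Take in order of value per unit:
- D (74/10 per unit): all 10 → value 74, running total 74.00
- E (183/39 per unit): all 39 → value 183, running total 257.00
- A (159/39 per unit): all 39 → value 159, running total 416.00
- B (6/9 per unit): all 9 → value 6, running total 422.00
- C (14/36 per unit): 19 of 36 → value 19×14/36 = 7.3889, running total 429.39
Total 429.39.

429.39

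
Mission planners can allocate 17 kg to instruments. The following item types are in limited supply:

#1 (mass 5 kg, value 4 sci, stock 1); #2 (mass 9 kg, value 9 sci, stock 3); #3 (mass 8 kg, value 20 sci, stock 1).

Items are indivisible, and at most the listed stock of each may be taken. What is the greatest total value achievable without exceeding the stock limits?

Top feasible selections:
- 1×#2 + 1×#3: mass 17, value 29
- 1×#1 + 1×#3: mass 13, value 24
- 1×#3: mass 8, value 20
Best: 29 sci.

29 sci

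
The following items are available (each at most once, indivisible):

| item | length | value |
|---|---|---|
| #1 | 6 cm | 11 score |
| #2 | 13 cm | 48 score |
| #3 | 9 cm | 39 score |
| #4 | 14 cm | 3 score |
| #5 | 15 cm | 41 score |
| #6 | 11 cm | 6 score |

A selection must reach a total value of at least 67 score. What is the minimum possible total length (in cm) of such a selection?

22

Subsets with value ≥ 67, sorted by total length:
- #2+#3: length 22, value 87
- #3+#5: length 24, value 80
Minimum length: 22 cm.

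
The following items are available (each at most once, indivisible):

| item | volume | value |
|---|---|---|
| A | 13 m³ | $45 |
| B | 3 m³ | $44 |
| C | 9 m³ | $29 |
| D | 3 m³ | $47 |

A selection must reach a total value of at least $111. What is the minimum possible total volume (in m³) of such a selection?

15

Subsets with value ≥ 111, sorted by total volume:
- B+C+D: volume 15, value 120
- A+B+D: volume 19, value 136
- A+C+D: volume 25, value 121
Minimum volume: 15 m³.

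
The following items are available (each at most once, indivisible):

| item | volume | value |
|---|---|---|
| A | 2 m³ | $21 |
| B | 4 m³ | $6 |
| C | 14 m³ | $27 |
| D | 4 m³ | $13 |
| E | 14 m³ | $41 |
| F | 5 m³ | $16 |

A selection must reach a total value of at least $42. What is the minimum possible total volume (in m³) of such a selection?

Subsets with value ≥ 42, sorted by total volume:
- A+D+F: volume 11, value 50
- A+B+F: volume 11, value 43
- A+B+D+F: volume 15, value 56
Minimum volume: 11 m³.

11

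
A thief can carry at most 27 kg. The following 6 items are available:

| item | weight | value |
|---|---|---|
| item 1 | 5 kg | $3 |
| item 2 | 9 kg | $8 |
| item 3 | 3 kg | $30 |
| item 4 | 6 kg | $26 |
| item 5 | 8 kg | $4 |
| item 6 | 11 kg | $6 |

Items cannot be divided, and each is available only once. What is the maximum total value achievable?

This is a 0/1 knapsack; check combinations near the capacity.
- item 2+item 3+item 4+item 5: weight 9+3+6+8=26, value 8+30+26+4=68
- item 1+item 2+item 3+item 4: weight 5+9+3+6=23, value 3+8+30+26=67
- item 1+item 3+item 4+item 6: weight 5+3+6+11=25, value 3+30+26+6=65
- item 2+item 3+item 4: weight 9+3+6=18, value 8+30+26=64
- item 1+item 3+item 4+item 5: weight 5+3+6+8=22, value 3+30+26+4=63
Best: $68.

$68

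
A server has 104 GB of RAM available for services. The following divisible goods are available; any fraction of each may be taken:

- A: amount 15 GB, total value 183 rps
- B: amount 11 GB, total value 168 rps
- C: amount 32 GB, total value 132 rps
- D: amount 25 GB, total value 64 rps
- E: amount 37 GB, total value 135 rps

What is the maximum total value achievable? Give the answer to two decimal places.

641.04

Take in order of value per unit:
- B (168/11 per unit): all 11 → value 168, running total 168.00
- A (183/15 per unit): all 15 → value 183, running total 351.00
- C (132/32 per unit): all 32 → value 132, running total 483.00
- E (135/37 per unit): all 37 → value 135, running total 618.00
- D (64/25 per unit): 9 of 25 → value 9×64/25 = 23.0400, running total 641.04
Total 641.04.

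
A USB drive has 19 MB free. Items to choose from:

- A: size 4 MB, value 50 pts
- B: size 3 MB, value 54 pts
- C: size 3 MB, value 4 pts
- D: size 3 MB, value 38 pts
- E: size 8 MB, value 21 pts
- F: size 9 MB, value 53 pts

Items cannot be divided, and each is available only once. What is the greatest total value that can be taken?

Check high-value combinations within 19 MB:
- A+B+D+F: size 4+3+3+9=19, value 50+54+38+53=195
- A+B+D+E: size 4+3+3+8=18, value 50+54+38+21=163
- A+B+C+F: size 4+3+3+9=19, value 50+54+4+53=161
- A+B+F: size 4+3+9=16, value 50+54+53=157
- B+C+D+F: size 3+3+3+9=18, value 54+4+38+53=149
Best: 195 pts.

195 pts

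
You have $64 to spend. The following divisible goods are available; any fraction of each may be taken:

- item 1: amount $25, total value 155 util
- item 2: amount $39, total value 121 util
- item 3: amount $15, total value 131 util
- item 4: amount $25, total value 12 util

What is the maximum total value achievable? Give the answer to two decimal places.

Take in order of value per unit:
- item 3 (131/15 per unit): all 15 → value 131, running total 131.00
- item 1 (155/25 per unit): all 25 → value 155, running total 286.00
- item 2 (121/39 per unit): 24 of 39 → value 24×121/39 = 74.4615, running total 360.46
Total 360.46.

360.46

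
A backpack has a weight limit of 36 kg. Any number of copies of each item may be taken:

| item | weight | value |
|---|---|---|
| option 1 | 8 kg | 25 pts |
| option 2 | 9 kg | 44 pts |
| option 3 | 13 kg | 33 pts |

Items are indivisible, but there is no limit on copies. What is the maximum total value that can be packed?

176 pts

Best value-per-unit is option 2 at 44/9, and filling with it alone uses weight 4×9=36. No mix of the others beats 4×44 = 176.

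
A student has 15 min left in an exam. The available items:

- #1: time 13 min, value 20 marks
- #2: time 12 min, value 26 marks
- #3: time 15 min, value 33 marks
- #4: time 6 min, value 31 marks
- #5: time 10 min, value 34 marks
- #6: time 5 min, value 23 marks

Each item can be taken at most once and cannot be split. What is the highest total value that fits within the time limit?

57 marks

Check high-value combinations within 15 min:
- #5+#6: time 10+5=15, value 34+23=57
- #4+#6: time 6+5=11, value 31+23=54
- #5: time 10, value 34
- #3: time 15, value 33
- #4: time 6, value 31
Best: 57 marks.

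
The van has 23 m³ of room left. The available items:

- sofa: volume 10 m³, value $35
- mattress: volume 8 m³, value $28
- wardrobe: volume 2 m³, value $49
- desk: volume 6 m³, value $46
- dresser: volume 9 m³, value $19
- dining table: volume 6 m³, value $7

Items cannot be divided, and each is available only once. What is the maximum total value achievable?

Check high-value combinations within 23 m³:
- sofa+wardrobe+desk: volume 10+2+6=18, value 35+49+46=130
- mattress+wardrobe+desk+dining table: volume 8+2+6+6=22, value 28+49+46+7=130
- mattress+wardrobe+desk: volume 8+2+6=16, value 28+49+46=123
Best: $130.

$130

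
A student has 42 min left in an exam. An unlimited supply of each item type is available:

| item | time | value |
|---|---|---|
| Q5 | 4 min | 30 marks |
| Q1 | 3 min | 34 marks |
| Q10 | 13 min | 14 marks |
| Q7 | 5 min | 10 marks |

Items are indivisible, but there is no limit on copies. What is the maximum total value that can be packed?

476 marks

Best value-per-unit is Q1 at 34/3, and filling with it alone uses time 14×3=42. No mix of the others beats 14×34 = 476.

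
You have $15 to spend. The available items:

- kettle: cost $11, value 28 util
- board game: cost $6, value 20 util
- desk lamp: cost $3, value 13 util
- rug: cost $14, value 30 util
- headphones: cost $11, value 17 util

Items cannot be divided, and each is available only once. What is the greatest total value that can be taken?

Check high-value combinations within $15:
- kettle+desk lamp: cost 11+3=14, value 28+13=41
- board game+desk lamp: cost 6+3=9, value 20+13=33
- rug: cost 14, value 30
Best: 41 util.

41 util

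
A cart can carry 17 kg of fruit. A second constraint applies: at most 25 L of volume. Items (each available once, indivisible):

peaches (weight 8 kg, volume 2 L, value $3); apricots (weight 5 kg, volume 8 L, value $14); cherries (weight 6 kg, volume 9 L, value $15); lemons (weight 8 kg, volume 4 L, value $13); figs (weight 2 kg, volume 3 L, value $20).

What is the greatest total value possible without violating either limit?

Feasible sets respecting both limits:
- apricots+cherries+figs: weight 13, volume 20, value 49
- cherries+lemons+figs: weight 16, volume 16, value 48
- apricots+lemons+figs: weight 15, volume 15, value 47
Best: $49.

$49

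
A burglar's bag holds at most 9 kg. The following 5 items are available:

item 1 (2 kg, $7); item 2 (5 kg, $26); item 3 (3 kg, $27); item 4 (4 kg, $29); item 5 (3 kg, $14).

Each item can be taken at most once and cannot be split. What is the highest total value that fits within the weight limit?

Check high-value combinations within 9 kg:
- item 1+item 3+item 4: weight 2+3+4=9, value 7+27+29=63
- item 3+item 4: weight 3+4=7, value 27+29=56
- item 2+item 4: weight 5+4=9, value 26+29=55
Best: $63.

$63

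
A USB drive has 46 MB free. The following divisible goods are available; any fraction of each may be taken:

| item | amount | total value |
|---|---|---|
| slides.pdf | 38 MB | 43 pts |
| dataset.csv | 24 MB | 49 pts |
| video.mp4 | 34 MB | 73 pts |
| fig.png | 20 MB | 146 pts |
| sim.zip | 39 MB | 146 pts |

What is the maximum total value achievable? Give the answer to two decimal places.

Take in order of value per unit:
- fig.png (146/20 per unit): all 20 → value 146, running total 146.00
- sim.zip (146/39 per unit): 26 of 39 → value 26×146/39 = 97.3333, running total 243.33
Total 243.33.

243.33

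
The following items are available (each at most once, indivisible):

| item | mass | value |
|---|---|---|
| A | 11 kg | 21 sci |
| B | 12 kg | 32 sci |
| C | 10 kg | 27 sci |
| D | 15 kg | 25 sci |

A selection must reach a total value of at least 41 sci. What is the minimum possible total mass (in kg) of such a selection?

21

Subsets with value ≥ 41, sorted by total mass:
- A+C: mass 21, value 48
- B+C: mass 22, value 59
- A+B: mass 23, value 53
- C+D: mass 25, value 52
Minimum mass: 21 kg.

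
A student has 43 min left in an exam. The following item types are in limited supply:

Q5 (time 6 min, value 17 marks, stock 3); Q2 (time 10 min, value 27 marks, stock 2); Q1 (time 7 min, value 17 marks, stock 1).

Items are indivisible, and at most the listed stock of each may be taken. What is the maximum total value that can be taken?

105 marks

Best selections within time 43 and stock limits:
- 3×Q5 + 2×Q2: time 38, value 105
- 2×Q5 + 2×Q2 + 1×Q1: time 39, value 105
- 3×Q5 + 1×Q2 + 1×Q1: time 35, value 95
- 2×Q5 + 2×Q2: time 32, value 88
Best: 105 marks.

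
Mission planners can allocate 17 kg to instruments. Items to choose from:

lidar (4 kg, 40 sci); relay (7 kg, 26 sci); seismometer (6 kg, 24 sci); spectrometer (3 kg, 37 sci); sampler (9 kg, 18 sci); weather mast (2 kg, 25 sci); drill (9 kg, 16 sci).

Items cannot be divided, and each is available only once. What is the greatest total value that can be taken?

128 sci

Check high-value combinations within 17 kg:
- lidar+relay+spectrometer+weather mast: mass 4+7+3+2=16, value 40+26+37+25=128
- lidar+seismometer+spectrometer+weather mast: mass 4+6+3+2=15, value 40+24+37+25=126
- lidar+relay+spectrometer: mass 4+7+3=14, value 40+26+37=103
- lidar+spectrometer+weather mast: mass 4+3+2=9, value 40+37+25=102
Best: 128 sci.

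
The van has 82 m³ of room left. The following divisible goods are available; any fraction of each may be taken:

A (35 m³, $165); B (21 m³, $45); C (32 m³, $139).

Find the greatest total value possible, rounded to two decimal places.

Take in order of value per unit:
- A (165/35 per unit): all 35 → value 165, running total 165.00
- C (139/32 per unit): all 32 → value 139, running total 304.00
- B (45/21 per unit): 15 of 21 → value 15×45/21 = 32.1429, running total 336.14
Total 336.14.

336.14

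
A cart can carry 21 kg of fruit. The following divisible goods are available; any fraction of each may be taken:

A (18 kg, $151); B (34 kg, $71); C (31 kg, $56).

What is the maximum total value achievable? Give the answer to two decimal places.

157.26

Take in order of value per unit:
- A (151/18 per unit): all 18 → value 151, running total 151.00
- B (71/34 per unit): 3 of 34 → value 3×71/34 = 6.2647, running total 157.26
Total 157.26.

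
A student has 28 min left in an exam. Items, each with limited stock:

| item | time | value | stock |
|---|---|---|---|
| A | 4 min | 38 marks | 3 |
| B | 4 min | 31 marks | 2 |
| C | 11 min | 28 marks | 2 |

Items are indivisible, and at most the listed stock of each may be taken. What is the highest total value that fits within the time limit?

176 marks

Best selections within time 28 and stock limits:
- 3×A + 2×B: time 20, value 176
- 3×A + 1×B + 1×C: time 27, value 173
- 2×A + 2×B + 1×C: time 27, value 166
- 3×A + 1×B: time 16, value 145
Best: 176 marks.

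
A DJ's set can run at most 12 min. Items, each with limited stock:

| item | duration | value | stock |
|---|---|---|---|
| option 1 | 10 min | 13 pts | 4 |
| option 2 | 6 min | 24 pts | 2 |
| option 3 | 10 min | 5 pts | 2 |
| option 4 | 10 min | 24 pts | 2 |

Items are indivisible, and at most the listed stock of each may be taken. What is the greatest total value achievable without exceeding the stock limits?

48 pts

Top feasible selections:
- 2×option 2: duration 12, value 48
- 1×option 2: duration 6, value 24
- 1×option 4: duration 10, value 24
- 1×option 1: duration 10, value 13
Best: 48 pts.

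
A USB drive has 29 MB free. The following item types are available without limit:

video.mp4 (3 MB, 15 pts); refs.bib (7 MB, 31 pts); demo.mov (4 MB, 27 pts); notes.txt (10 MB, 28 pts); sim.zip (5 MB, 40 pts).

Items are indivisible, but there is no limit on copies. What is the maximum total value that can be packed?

227 pts

Best value-per-unit is sim.zip at 40/5; filling with it alone gives 5×40 = 200.
Optimal mix: 1×demo.mov + 5×sim.zip → size 29, value 227.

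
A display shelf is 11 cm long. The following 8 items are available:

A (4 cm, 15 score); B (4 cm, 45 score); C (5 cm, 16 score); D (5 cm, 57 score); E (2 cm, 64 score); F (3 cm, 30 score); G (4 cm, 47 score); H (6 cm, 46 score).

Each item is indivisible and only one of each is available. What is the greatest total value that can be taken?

168 score

Check high-value combinations within 11 cm:
- D+E+G: length 5+2+4=11, value 57+64+47=168
- B+D+E: length 4+5+2=11, value 45+57+64=166
- B+E+G: length 4+2+4=10, value 45+64+47=156
- D+E+F: length 5+2+3=10, value 57+64+30=151
- E+F+G: length 2+3+4=9, value 64+30+47=141
Best: 168 score.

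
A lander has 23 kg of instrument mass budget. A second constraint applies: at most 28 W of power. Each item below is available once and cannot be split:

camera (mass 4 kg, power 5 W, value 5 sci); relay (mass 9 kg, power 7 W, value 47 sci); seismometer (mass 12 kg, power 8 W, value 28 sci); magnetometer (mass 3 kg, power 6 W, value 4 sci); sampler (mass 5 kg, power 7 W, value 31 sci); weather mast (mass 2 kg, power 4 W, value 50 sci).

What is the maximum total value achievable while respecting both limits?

133 sci

Feasible sets respecting both limits:
- camera+relay+sampler+weather mast: mass 20, power 23, value 133
- relay+magnetometer+sampler+weather mast: mass 19, power 24, value 132
- relay+sampler+weather mast: mass 16, power 18, value 128
Best: 133 sci.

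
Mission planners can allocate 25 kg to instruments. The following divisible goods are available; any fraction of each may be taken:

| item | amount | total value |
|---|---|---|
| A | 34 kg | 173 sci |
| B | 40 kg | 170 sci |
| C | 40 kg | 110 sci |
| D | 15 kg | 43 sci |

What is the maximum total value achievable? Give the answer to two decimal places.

Take in order of value per unit:
- A (173/34 per unit): 25 of 34 → value 25×173/34 = 127.2059, running total 127.21
Total 127.21.

127.21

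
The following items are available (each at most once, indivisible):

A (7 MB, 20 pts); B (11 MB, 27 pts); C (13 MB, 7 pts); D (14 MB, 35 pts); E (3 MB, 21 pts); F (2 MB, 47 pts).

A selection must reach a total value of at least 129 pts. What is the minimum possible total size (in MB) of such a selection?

30

Subsets with value ≥ 129, sorted by total size:
- B+D+E+F: size 30, value 130
- A+B+D+F: size 34, value 129
- A+B+D+E+F: size 37, value 150
Minimum size: 30 MB.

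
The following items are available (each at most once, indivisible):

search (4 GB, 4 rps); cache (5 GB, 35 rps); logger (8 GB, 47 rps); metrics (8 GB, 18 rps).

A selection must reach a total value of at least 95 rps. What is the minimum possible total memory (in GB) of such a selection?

Subsets with value ≥ 95, sorted by total memory:
- cache+logger+metrics: memory 21, value 100
- search+cache+logger+metrics: memory 25, value 104
Minimum memory: 21 GB.

21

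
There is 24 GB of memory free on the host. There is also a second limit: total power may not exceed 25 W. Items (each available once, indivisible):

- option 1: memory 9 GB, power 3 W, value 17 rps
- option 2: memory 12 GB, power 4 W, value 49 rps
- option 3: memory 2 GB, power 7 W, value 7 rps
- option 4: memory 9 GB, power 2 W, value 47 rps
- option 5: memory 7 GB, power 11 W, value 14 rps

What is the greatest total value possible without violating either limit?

Feasible sets respecting both limits:
- option 2+option 3+option 4: memory 23, power 13, value 103
- option 2+option 4: memory 21, power 6, value 96
- option 1+option 2+option 3: memory 23, power 14, value 73
Best: 103 rps.

103 rps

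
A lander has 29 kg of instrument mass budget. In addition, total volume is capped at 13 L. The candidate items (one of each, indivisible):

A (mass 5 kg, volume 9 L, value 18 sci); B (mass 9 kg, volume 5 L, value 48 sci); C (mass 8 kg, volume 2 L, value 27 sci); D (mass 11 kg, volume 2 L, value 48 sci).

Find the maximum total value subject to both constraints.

123 sci

Feasible sets respecting both limits:
- B+C+D: mass 28, volume 9, value 123
- B+D: mass 20, volume 7, value 96
- A+C+D: mass 24, volume 13, value 93
Best: 123 sci.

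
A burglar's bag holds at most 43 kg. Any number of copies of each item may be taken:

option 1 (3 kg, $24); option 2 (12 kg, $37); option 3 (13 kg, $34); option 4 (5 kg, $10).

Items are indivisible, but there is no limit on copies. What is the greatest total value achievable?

Best value-per-unit is option 1 at 24/3, and filling with it alone uses weight 14×3=42. No mix of the others beats 14×24 = 336.

$336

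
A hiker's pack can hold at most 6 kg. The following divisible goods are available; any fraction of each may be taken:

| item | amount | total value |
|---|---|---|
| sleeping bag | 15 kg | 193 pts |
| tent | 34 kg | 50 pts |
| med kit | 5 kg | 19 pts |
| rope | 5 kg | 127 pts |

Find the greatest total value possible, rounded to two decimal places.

Take in order of value per unit:
- rope (127/5 per unit): all 5 → value 127, running total 127.00
- sleeping bag (193/15 per unit): 1 of 15 → value 1×193/15 = 12.8667, running total 139.87
Total 139.87.

139.87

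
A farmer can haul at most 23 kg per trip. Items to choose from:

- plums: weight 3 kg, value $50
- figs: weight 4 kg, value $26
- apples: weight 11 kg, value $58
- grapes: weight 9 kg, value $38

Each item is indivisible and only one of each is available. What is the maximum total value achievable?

This is a 0/1 knapsack; check combinations near the capacity.
- plums+apples+grapes: weight 3+11+9=23, value 50+58+38=146
- plums+figs+apples: weight 3+4+11=18, value 50+26+58=134
- plums+figs+grapes: weight 3+4+9=16, value 50+26+38=114
- plums+apples: weight 3+11=14, value 50+58=108
- apples+grapes: weight 11+9=20, value 58+38=96
Best: $146.

$146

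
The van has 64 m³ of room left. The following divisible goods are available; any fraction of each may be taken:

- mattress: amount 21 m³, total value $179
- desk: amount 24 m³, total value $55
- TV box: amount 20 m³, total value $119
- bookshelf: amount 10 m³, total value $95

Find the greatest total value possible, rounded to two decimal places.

422.79

Take in order of value per unit:
- bookshelf (95/10 per unit): all 10 → value 95, running total 95.00
- mattress (179/21 per unit): all 21 → value 179, running total 274.00
- TV box (119/20 per unit): all 20 → value 119, running total 393.00
- desk (55/24 per unit): 13 of 24 → value 13×55/24 = 29.7917, running total 422.79
Total 422.79.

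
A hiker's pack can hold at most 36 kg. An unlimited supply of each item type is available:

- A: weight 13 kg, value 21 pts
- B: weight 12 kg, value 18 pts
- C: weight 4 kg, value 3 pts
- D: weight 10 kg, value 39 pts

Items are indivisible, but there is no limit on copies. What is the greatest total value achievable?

120 pts

Best value-per-unit is D at 39/10; filling with it alone gives 3×39 = 117.
Optimal mix: 1×C + 3×D → weight 34, value 120.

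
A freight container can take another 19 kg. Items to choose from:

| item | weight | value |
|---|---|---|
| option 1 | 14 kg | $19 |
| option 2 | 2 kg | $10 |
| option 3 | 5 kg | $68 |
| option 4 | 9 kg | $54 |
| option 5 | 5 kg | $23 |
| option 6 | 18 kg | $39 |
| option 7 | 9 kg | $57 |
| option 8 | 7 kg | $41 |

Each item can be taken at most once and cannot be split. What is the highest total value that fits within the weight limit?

$148

Check high-value combinations within 19 kg:
- option 3+option 5+option 7: weight 5+5+9=19, value 68+23+57=148
- option 3+option 4+option 5: weight 5+9+5=19, value 68+54+23=145
- option 2+option 3+option 5+option 8: weight 2+5+5+7=19, value 10+68+23+41=142
- option 2+option 3+option 7: weight 2+5+9=16, value 10+68+57=135
- option 2+option 3+option 4: weight 2+5+9=16, value 10+68+54=132
Best: $148.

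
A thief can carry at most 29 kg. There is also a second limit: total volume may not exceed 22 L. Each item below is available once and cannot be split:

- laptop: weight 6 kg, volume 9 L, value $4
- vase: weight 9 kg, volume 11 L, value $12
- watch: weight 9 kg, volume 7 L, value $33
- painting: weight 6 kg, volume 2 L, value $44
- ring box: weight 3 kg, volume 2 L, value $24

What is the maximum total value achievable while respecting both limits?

Feasible sets respecting both limits:
- vase+watch+painting+ring box: weight 27, volume 22, value 113
- laptop+watch+painting+ring box: weight 24, volume 20, value 105
- watch+painting+ring box: weight 18, volume 11, value 101
Best: $113.

$113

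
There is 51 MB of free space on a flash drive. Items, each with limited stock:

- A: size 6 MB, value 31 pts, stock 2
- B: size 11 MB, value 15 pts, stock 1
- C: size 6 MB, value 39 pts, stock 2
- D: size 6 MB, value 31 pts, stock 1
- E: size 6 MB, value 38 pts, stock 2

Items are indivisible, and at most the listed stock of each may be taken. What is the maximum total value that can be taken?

Top feasible selections:
- 2×A + 2×C + 1×D + 2×E: size 42, value 247
- 1×A + 1×B + 2×C + 1×D + 2×E: size 47, value 231
- 2×A + 1×B + 2×C + 2×E: size 47, value 231
- 2×A + 1×B + 2×C + 1×D + 1×E: size 47, value 224
Best: 247 pts.

247 pts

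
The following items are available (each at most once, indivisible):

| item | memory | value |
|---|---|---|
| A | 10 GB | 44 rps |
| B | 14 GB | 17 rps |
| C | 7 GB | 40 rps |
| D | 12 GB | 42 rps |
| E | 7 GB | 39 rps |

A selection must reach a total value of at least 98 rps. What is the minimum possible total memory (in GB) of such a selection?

Subsets with value ≥ 98, sorted by total memory:
- A+C+E: memory 24, value 123
- C+D+E: memory 26, value 121
- A+C+D: memory 29, value 126
Minimum memory: 24 GB.

24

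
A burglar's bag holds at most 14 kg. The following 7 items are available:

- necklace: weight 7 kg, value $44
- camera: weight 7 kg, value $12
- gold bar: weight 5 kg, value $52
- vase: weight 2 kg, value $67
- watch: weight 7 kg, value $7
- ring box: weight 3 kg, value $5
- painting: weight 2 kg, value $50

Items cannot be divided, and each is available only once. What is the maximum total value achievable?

Check high-value combinations within 14 kg:
- gold bar+vase+ring box+painting: weight 5+2+3+2=12, value 52+67+5+50=174
- gold bar+vase+painting: weight 5+2+2=9, value 52+67+50=169
- necklace+vase+ring box+painting: weight 7+2+3+2=14, value 44+67+5+50=166
Best: $174.

$174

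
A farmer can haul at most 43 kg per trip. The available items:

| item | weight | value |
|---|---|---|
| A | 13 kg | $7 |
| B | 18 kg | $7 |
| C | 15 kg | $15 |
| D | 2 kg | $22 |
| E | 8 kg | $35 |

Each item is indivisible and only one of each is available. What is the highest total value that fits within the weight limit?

This is a 0/1 knapsack; check combinations near the capacity.
- A+C+D+E: weight 13+15+2+8=38, value 7+15+22+35=79
- B+C+D+E: weight 18+15+2+8=43, value 7+15+22+35=79
- C+D+E: weight 15+2+8=25, value 15+22+35=72
- A+B+D+E: weight 13+18+2+8=41, value 7+7+22+35=71
- A+D+E: weight 13+2+8=23, value 7+22+35=64
Best: $79.

$79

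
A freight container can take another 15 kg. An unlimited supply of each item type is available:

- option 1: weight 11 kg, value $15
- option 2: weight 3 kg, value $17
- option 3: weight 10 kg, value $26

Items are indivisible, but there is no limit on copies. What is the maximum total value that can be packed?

$85

Best value-per-unit is option 2 at 17/3, and filling with it alone uses weight 5×3=15. No mix of the others beats 5×17 = 85.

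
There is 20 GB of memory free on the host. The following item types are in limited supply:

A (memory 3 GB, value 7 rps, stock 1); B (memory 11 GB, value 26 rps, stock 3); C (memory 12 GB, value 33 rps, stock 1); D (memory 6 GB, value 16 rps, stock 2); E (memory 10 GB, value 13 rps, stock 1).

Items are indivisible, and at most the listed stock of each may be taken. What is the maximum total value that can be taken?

Top feasible selections:
- 1×C + 1×D: memory 18, value 49
- 1×A + 1×B + 1×D: memory 20, value 49
- 1×B + 1×D: memory 17, value 42
Best: 49 rps.

49 rps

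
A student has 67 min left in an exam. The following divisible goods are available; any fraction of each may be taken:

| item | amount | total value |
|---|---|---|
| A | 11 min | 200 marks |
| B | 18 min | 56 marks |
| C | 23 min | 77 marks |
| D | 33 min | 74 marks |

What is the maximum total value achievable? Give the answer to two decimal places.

366.64

Take in order of value per unit:
- A (200/11 per unit): all 11 → value 200, running total 200.00
- C (77/23 per unit): all 23 → value 77, running total 277.00
- B (56/18 per unit): all 18 → value 56, running total 333.00
- D (74/33 per unit): 15 of 33 → value 15×74/33 = 33.6364, running total 366.64
Total 366.64.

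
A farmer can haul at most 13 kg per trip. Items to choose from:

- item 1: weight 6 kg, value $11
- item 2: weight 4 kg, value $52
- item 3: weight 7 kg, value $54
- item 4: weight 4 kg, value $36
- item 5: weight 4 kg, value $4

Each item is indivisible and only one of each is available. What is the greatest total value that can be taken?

$106

This is a 0/1 knapsack; check combinations near the capacity.
- item 2+item 3: weight 4+7=11, value 52+54=106
- item 2+item 4+item 5: weight 4+4+4=12, value 52+36+4=92
- item 3+item 4: weight 7+4=11, value 54+36=90
Best: $106.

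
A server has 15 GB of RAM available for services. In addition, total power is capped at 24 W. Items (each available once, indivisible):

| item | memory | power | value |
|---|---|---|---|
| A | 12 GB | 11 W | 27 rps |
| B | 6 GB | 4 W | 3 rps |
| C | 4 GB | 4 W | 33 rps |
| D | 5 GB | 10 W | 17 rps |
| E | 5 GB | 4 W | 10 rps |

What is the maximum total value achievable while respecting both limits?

Feasible sets respecting both limits:
- C+D+E: memory 14, power 18, value 60
- B+C+D: memory 15, power 18, value 53
- C+D: memory 9, power 14, value 50
Best: 60 rps.

60 rps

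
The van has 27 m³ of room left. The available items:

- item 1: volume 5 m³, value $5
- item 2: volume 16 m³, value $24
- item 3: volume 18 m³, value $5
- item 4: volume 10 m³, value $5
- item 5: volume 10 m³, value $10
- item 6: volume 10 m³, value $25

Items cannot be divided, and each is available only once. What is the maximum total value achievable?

$49

Check high-value combinations within 27 m³:
- item 2+item 6: volume 16+10=26, value 24+25=49
- item 1+item 5+item 6: volume 5+10+10=25, value 5+10+25=40
- item 5+item 6: volume 10+10=20, value 10+25=35
- item 1+item 4+item 6: volume 5+10+10=25, value 5+5+25=35
Best: $49.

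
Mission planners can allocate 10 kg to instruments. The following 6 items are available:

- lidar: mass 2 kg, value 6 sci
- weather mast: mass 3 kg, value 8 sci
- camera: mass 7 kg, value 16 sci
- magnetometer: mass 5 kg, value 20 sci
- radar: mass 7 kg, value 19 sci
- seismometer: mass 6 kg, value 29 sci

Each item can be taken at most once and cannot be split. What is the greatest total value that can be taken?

Check high-value combinations within 10 kg:
- weather mast+seismometer: mass 3+6=9, value 8+29=37
- lidar+seismometer: mass 2+6=8, value 6+29=35
- lidar+weather mast+magnetometer: mass 2+3+5=10, value 6+8+20=34
Best: 37 sci.

37 sci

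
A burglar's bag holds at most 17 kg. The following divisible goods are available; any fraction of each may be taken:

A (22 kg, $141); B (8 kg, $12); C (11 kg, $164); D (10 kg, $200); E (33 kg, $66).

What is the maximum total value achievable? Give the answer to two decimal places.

304.36

Take in order of value per unit:
- D (200/10 per unit): all 10 → value 200, running total 200.00
- C (164/11 per unit): 7 of 11 → value 7×164/11 = 104.3636, running total 304.36
Total 304.36.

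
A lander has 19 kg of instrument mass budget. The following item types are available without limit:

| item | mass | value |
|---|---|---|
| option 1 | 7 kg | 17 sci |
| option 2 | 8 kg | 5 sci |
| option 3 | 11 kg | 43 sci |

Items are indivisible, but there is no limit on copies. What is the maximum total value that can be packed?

Best value-per-unit is option 3 at 43/11; filling with it alone gives 1×43 = 43.
Optimal mix: 1×option 1 + 1×option 3 → mass 18, value 60.

60 sci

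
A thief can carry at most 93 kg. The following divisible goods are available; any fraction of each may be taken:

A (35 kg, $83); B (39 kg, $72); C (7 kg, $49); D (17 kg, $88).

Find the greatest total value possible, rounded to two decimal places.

Take in order of value per unit:
- C (49/7 per unit): all 7 → value 49, running total 49.00
- D (88/17 per unit): all 17 → value 88, running total 137.00
- A (83/35 per unit): all 35 → value 83, running total 220.00
- B (72/39 per unit): 34 of 39 → value 34×72/39 = 62.7692, running total 282.77
Total 282.77.

282.77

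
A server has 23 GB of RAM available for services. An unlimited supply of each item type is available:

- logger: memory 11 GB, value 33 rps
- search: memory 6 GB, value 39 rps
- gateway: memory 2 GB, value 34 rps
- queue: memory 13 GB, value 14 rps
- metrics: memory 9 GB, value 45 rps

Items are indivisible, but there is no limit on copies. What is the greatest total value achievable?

Best value-per-unit is gateway at 34/2, and filling with it alone uses memory 11×2=22. No mix of the others beats 11×34 = 374.

374 rps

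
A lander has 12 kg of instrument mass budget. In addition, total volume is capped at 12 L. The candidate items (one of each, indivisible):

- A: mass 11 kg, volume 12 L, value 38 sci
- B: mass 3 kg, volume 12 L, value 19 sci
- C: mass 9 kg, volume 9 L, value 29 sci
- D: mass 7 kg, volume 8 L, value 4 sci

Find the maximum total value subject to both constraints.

38 sci

Feasible sets respecting both limits:
- A: mass 11, volume 12, value 38
- C: mass 9, volume 9, value 29
- B: mass 3, volume 12, value 19
- D: mass 7, volume 8, value 4
Best: 38 sci.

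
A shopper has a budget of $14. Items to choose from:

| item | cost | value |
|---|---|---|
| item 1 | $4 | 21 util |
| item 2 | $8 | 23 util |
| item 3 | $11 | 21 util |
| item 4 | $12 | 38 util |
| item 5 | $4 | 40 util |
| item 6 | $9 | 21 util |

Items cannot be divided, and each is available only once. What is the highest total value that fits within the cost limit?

63 util

Check high-value combinations within $14:
- item 2+item 5: cost 8+4=12, value 23+40=63
- item 1+item 5: cost 4+4=8, value 21+40=61
- item 5+item 6: cost 4+9=13, value 40+21=61
- item 1+item 2: cost 4+8=12, value 21+23=44
Best: 63 util.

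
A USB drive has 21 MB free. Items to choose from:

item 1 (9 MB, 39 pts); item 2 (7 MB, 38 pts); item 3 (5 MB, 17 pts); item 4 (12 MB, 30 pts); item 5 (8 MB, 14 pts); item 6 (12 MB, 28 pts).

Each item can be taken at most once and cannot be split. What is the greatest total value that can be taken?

94 pts

Check high-value combinations within 21 MB:
- item 1+item 2+item 3: size 9+7+5=21, value 39+38+17=94
- item 1+item 2: size 9+7=16, value 39+38=77
- item 2+item 3+item 5: size 7+5+8=20, value 38+17+14=69
- item 1+item 4: size 9+12=21, value 39+30=69
Best: 94 pts.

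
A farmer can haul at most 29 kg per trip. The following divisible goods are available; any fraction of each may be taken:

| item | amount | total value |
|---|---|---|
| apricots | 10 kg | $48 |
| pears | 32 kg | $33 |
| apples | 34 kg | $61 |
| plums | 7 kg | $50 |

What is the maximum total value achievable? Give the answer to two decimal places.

Take in order of value per unit:
- plums (50/7 per unit): all 7 → value 50, running total 50.00
- apricots (48/10 per unit): all 10 → value 48, running total 98.00
- apples (61/34 per unit): 12 of 34 → value 12×61/34 = 21.5294, running total 119.53
Total 119.53.

119.53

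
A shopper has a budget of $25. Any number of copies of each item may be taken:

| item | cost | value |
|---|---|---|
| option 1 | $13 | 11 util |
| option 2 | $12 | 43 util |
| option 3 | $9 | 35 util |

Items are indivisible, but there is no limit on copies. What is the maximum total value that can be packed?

Best value-per-unit is option 3 at 35/9; filling with it alone gives 2×35 = 70.
Optimal mix: 2×option 2 → cost 24, value 86.

86 util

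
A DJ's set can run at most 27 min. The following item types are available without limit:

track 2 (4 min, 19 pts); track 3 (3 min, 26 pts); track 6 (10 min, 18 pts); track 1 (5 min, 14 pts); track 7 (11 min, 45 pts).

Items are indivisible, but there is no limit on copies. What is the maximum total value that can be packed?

234 pts

Best value-per-unit is track 3 at 26/3, and filling with it alone uses duration 9×3=27. No mix of the others beats 9×26 = 234.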